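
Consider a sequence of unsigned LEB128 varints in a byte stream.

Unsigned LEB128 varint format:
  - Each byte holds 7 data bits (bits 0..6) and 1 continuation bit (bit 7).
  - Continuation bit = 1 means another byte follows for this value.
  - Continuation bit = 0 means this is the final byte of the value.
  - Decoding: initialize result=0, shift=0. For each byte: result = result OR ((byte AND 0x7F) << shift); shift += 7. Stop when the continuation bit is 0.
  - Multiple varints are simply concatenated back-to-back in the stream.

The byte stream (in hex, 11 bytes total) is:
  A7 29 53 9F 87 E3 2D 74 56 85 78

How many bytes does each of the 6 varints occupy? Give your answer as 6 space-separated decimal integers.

Answer: 2 1 4 1 1 2

Derivation:
  byte[0]=0xA7 cont=1 payload=0x27=39: acc |= 39<<0 -> acc=39 shift=7
  byte[1]=0x29 cont=0 payload=0x29=41: acc |= 41<<7 -> acc=5287 shift=14 [end]
Varint 1: bytes[0:2] = A7 29 -> value 5287 (2 byte(s))
  byte[2]=0x53 cont=0 payload=0x53=83: acc |= 83<<0 -> acc=83 shift=7 [end]
Varint 2: bytes[2:3] = 53 -> value 83 (1 byte(s))
  byte[3]=0x9F cont=1 payload=0x1F=31: acc |= 31<<0 -> acc=31 shift=7
  byte[4]=0x87 cont=1 payload=0x07=7: acc |= 7<<7 -> acc=927 shift=14
  byte[5]=0xE3 cont=1 payload=0x63=99: acc |= 99<<14 -> acc=1622943 shift=21
  byte[6]=0x2D cont=0 payload=0x2D=45: acc |= 45<<21 -> acc=95994783 shift=28 [end]
Varint 3: bytes[3:7] = 9F 87 E3 2D -> value 95994783 (4 byte(s))
  byte[7]=0x74 cont=0 payload=0x74=116: acc |= 116<<0 -> acc=116 shift=7 [end]
Varint 4: bytes[7:8] = 74 -> value 116 (1 byte(s))
  byte[8]=0x56 cont=0 payload=0x56=86: acc |= 86<<0 -> acc=86 shift=7 [end]
Varint 5: bytes[8:9] = 56 -> value 86 (1 byte(s))
  byte[9]=0x85 cont=1 payload=0x05=5: acc |= 5<<0 -> acc=5 shift=7
  byte[10]=0x78 cont=0 payload=0x78=120: acc |= 120<<7 -> acc=15365 shift=14 [end]
Varint 6: bytes[9:11] = 85 78 -> value 15365 (2 byte(s))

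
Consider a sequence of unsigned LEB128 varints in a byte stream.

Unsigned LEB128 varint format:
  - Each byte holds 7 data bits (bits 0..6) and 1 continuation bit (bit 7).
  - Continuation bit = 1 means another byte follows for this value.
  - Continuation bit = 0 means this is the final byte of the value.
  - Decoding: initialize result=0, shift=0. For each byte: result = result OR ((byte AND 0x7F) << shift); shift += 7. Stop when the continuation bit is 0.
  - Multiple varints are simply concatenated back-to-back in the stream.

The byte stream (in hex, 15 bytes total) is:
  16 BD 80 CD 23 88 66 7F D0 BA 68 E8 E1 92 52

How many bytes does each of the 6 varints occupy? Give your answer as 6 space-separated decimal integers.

Answer: 1 4 2 1 3 4

Derivation:
  byte[0]=0x16 cont=0 payload=0x16=22: acc |= 22<<0 -> acc=22 shift=7 [end]
Varint 1: bytes[0:1] = 16 -> value 22 (1 byte(s))
  byte[1]=0xBD cont=1 payload=0x3D=61: acc |= 61<<0 -> acc=61 shift=7
  byte[2]=0x80 cont=1 payload=0x00=0: acc |= 0<<7 -> acc=61 shift=14
  byte[3]=0xCD cont=1 payload=0x4D=77: acc |= 77<<14 -> acc=1261629 shift=21
  byte[4]=0x23 cont=0 payload=0x23=35: acc |= 35<<21 -> acc=74661949 shift=28 [end]
Varint 2: bytes[1:5] = BD 80 CD 23 -> value 74661949 (4 byte(s))
  byte[5]=0x88 cont=1 payload=0x08=8: acc |= 8<<0 -> acc=8 shift=7
  byte[6]=0x66 cont=0 payload=0x66=102: acc |= 102<<7 -> acc=13064 shift=14 [end]
Varint 3: bytes[5:7] = 88 66 -> value 13064 (2 byte(s))
  byte[7]=0x7F cont=0 payload=0x7F=127: acc |= 127<<0 -> acc=127 shift=7 [end]
Varint 4: bytes[7:8] = 7F -> value 127 (1 byte(s))
  byte[8]=0xD0 cont=1 payload=0x50=80: acc |= 80<<0 -> acc=80 shift=7
  byte[9]=0xBA cont=1 payload=0x3A=58: acc |= 58<<7 -> acc=7504 shift=14
  byte[10]=0x68 cont=0 payload=0x68=104: acc |= 104<<14 -> acc=1711440 shift=21 [end]
Varint 5: bytes[8:11] = D0 BA 68 -> value 1711440 (3 byte(s))
  byte[11]=0xE8 cont=1 payload=0x68=104: acc |= 104<<0 -> acc=104 shift=7
  byte[12]=0xE1 cont=1 payload=0x61=97: acc |= 97<<7 -> acc=12520 shift=14
  byte[13]=0x92 cont=1 payload=0x12=18: acc |= 18<<14 -> acc=307432 shift=21
  byte[14]=0x52 cont=0 payload=0x52=82: acc |= 82<<21 -> acc=172273896 shift=28 [end]
Varint 6: bytes[11:15] = E8 E1 92 52 -> value 172273896 (4 byte(s))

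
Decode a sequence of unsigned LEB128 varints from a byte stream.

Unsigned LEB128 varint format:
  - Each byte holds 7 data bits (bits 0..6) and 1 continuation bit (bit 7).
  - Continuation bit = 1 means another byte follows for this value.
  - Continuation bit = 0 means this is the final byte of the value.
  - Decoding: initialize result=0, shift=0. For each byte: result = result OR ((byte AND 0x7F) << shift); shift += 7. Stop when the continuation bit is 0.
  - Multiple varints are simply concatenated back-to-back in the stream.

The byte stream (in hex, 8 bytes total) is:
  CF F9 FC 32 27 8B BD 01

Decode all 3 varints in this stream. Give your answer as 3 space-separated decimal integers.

Answer: 106904783 39 24203

Derivation:
  byte[0]=0xCF cont=1 payload=0x4F=79: acc |= 79<<0 -> acc=79 shift=7
  byte[1]=0xF9 cont=1 payload=0x79=121: acc |= 121<<7 -> acc=15567 shift=14
  byte[2]=0xFC cont=1 payload=0x7C=124: acc |= 124<<14 -> acc=2047183 shift=21
  byte[3]=0x32 cont=0 payload=0x32=50: acc |= 50<<21 -> acc=106904783 shift=28 [end]
Varint 1: bytes[0:4] = CF F9 FC 32 -> value 106904783 (4 byte(s))
  byte[4]=0x27 cont=0 payload=0x27=39: acc |= 39<<0 -> acc=39 shift=7 [end]
Varint 2: bytes[4:5] = 27 -> value 39 (1 byte(s))
  byte[5]=0x8B cont=1 payload=0x0B=11: acc |= 11<<0 -> acc=11 shift=7
  byte[6]=0xBD cont=1 payload=0x3D=61: acc |= 61<<7 -> acc=7819 shift=14
  byte[7]=0x01 cont=0 payload=0x01=1: acc |= 1<<14 -> acc=24203 shift=21 [end]
Varint 3: bytes[5:8] = 8B BD 01 -> value 24203 (3 byte(s))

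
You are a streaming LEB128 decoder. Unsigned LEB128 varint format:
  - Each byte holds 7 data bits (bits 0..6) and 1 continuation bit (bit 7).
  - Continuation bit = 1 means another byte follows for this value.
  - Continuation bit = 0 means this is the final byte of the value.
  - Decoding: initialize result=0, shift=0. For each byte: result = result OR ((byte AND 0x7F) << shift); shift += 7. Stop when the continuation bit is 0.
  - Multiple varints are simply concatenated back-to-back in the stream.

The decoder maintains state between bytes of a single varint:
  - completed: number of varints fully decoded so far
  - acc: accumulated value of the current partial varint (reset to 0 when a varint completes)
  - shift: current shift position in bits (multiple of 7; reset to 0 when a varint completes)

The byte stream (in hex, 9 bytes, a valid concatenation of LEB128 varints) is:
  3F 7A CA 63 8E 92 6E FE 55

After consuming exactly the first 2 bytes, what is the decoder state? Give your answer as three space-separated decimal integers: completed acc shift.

Answer: 2 0 0

Derivation:
byte[0]=0x3F cont=0 payload=0x3F: varint #1 complete (value=63); reset -> completed=1 acc=0 shift=0
byte[1]=0x7A cont=0 payload=0x7A: varint #2 complete (value=122); reset -> completed=2 acc=0 shift=0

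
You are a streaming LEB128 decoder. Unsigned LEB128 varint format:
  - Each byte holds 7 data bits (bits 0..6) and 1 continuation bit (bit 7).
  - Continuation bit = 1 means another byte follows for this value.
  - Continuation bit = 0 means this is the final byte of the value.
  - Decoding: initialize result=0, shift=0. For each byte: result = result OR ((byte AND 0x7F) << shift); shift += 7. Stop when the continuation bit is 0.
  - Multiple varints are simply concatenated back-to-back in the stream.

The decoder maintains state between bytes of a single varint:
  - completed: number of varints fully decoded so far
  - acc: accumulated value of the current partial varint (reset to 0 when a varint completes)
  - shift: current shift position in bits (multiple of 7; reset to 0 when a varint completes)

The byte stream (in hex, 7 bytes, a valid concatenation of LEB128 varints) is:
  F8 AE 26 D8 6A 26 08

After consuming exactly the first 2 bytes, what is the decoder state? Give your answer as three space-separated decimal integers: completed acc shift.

Answer: 0 6008 14

Derivation:
byte[0]=0xF8 cont=1 payload=0x78: acc |= 120<<0 -> completed=0 acc=120 shift=7
byte[1]=0xAE cont=1 payload=0x2E: acc |= 46<<7 -> completed=0 acc=6008 shift=14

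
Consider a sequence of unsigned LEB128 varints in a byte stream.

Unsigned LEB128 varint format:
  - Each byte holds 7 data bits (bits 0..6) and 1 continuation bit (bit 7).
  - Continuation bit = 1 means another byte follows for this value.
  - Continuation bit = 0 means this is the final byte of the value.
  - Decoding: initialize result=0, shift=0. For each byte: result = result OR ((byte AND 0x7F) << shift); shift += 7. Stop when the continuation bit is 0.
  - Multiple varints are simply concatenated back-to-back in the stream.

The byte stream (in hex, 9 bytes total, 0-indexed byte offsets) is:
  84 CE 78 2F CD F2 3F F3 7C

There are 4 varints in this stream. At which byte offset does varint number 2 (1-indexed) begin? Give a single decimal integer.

  byte[0]=0x84 cont=1 payload=0x04=4: acc |= 4<<0 -> acc=4 shift=7
  byte[1]=0xCE cont=1 payload=0x4E=78: acc |= 78<<7 -> acc=9988 shift=14
  byte[2]=0x78 cont=0 payload=0x78=120: acc |= 120<<14 -> acc=1976068 shift=21 [end]
Varint 1: bytes[0:3] = 84 CE 78 -> value 1976068 (3 byte(s))
  byte[3]=0x2F cont=0 payload=0x2F=47: acc |= 47<<0 -> acc=47 shift=7 [end]
Varint 2: bytes[3:4] = 2F -> value 47 (1 byte(s))
  byte[4]=0xCD cont=1 payload=0x4D=77: acc |= 77<<0 -> acc=77 shift=7
  byte[5]=0xF2 cont=1 payload=0x72=114: acc |= 114<<7 -> acc=14669 shift=14
  byte[6]=0x3F cont=0 payload=0x3F=63: acc |= 63<<14 -> acc=1046861 shift=21 [end]
Varint 3: bytes[4:7] = CD F2 3F -> value 1046861 (3 byte(s))
  byte[7]=0xF3 cont=1 payload=0x73=115: acc |= 115<<0 -> acc=115 shift=7
  byte[8]=0x7C cont=0 payload=0x7C=124: acc |= 124<<7 -> acc=15987 shift=14 [end]
Varint 4: bytes[7:9] = F3 7C -> value 15987 (2 byte(s))

Answer: 3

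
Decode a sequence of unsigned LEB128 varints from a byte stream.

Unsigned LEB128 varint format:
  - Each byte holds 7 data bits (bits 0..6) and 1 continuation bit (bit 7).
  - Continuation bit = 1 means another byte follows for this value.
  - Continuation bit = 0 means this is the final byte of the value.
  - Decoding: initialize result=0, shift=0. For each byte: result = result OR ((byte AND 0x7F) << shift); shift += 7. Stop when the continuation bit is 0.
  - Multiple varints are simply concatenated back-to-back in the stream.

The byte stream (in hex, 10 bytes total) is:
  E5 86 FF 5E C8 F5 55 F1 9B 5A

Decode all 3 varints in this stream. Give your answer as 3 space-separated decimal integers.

Answer: 199213925 1407688 1478129

Derivation:
  byte[0]=0xE5 cont=1 payload=0x65=101: acc |= 101<<0 -> acc=101 shift=7
  byte[1]=0x86 cont=1 payload=0x06=6: acc |= 6<<7 -> acc=869 shift=14
  byte[2]=0xFF cont=1 payload=0x7F=127: acc |= 127<<14 -> acc=2081637 shift=21
  byte[3]=0x5E cont=0 payload=0x5E=94: acc |= 94<<21 -> acc=199213925 shift=28 [end]
Varint 1: bytes[0:4] = E5 86 FF 5E -> value 199213925 (4 byte(s))
  byte[4]=0xC8 cont=1 payload=0x48=72: acc |= 72<<0 -> acc=72 shift=7
  byte[5]=0xF5 cont=1 payload=0x75=117: acc |= 117<<7 -> acc=15048 shift=14
  byte[6]=0x55 cont=0 payload=0x55=85: acc |= 85<<14 -> acc=1407688 shift=21 [end]
Varint 2: bytes[4:7] = C8 F5 55 -> value 1407688 (3 byte(s))
  byte[7]=0xF1 cont=1 payload=0x71=113: acc |= 113<<0 -> acc=113 shift=7
  byte[8]=0x9B cont=1 payload=0x1B=27: acc |= 27<<7 -> acc=3569 shift=14
  byte[9]=0x5A cont=0 payload=0x5A=90: acc |= 90<<14 -> acc=1478129 shift=21 [end]
Varint 3: bytes[7:10] = F1 9B 5A -> value 1478129 (3 byte(s))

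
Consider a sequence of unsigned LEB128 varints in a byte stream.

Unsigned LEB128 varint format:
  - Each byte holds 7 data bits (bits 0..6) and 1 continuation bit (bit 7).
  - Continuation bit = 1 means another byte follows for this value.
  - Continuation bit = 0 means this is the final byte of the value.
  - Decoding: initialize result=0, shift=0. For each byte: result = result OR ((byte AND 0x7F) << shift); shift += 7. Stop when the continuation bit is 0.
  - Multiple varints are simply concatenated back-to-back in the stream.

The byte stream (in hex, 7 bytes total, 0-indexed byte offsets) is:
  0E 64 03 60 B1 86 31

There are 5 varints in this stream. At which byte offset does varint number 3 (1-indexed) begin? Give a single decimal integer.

Answer: 2

Derivation:
  byte[0]=0x0E cont=0 payload=0x0E=14: acc |= 14<<0 -> acc=14 shift=7 [end]
Varint 1: bytes[0:1] = 0E -> value 14 (1 byte(s))
  byte[1]=0x64 cont=0 payload=0x64=100: acc |= 100<<0 -> acc=100 shift=7 [end]
Varint 2: bytes[1:2] = 64 -> value 100 (1 byte(s))
  byte[2]=0x03 cont=0 payload=0x03=3: acc |= 3<<0 -> acc=3 shift=7 [end]
Varint 3: bytes[2:3] = 03 -> value 3 (1 byte(s))
  byte[3]=0x60 cont=0 payload=0x60=96: acc |= 96<<0 -> acc=96 shift=7 [end]
Varint 4: bytes[3:4] = 60 -> value 96 (1 byte(s))
  byte[4]=0xB1 cont=1 payload=0x31=49: acc |= 49<<0 -> acc=49 shift=7
  byte[5]=0x86 cont=1 payload=0x06=6: acc |= 6<<7 -> acc=817 shift=14
  byte[6]=0x31 cont=0 payload=0x31=49: acc |= 49<<14 -> acc=803633 shift=21 [end]
Varint 5: bytes[4:7] = B1 86 31 -> value 803633 (3 byte(s))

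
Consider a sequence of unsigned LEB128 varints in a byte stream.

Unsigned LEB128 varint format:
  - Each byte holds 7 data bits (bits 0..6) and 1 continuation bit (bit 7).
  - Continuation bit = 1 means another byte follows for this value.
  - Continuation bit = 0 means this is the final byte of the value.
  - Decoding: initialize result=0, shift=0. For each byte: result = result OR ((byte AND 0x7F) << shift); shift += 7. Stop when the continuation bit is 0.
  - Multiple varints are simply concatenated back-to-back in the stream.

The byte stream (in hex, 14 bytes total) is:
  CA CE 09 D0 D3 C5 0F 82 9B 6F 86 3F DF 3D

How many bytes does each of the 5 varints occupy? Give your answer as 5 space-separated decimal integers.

Answer: 3 4 3 2 2

Derivation:
  byte[0]=0xCA cont=1 payload=0x4A=74: acc |= 74<<0 -> acc=74 shift=7
  byte[1]=0xCE cont=1 payload=0x4E=78: acc |= 78<<7 -> acc=10058 shift=14
  byte[2]=0x09 cont=0 payload=0x09=9: acc |= 9<<14 -> acc=157514 shift=21 [end]
Varint 1: bytes[0:3] = CA CE 09 -> value 157514 (3 byte(s))
  byte[3]=0xD0 cont=1 payload=0x50=80: acc |= 80<<0 -> acc=80 shift=7
  byte[4]=0xD3 cont=1 payload=0x53=83: acc |= 83<<7 -> acc=10704 shift=14
  byte[5]=0xC5 cont=1 payload=0x45=69: acc |= 69<<14 -> acc=1141200 shift=21
  byte[6]=0x0F cont=0 payload=0x0F=15: acc |= 15<<21 -> acc=32598480 shift=28 [end]
Varint 2: bytes[3:7] = D0 D3 C5 0F -> value 32598480 (4 byte(s))
  byte[7]=0x82 cont=1 payload=0x02=2: acc |= 2<<0 -> acc=2 shift=7
  byte[8]=0x9B cont=1 payload=0x1B=27: acc |= 27<<7 -> acc=3458 shift=14
  byte[9]=0x6F cont=0 payload=0x6F=111: acc |= 111<<14 -> acc=1822082 shift=21 [end]
Varint 3: bytes[7:10] = 82 9B 6F -> value 1822082 (3 byte(s))
  byte[10]=0x86 cont=1 payload=0x06=6: acc |= 6<<0 -> acc=6 shift=7
  byte[11]=0x3F cont=0 payload=0x3F=63: acc |= 63<<7 -> acc=8070 shift=14 [end]
Varint 4: bytes[10:12] = 86 3F -> value 8070 (2 byte(s))
  byte[12]=0xDF cont=1 payload=0x5F=95: acc |= 95<<0 -> acc=95 shift=7
  byte[13]=0x3D cont=0 payload=0x3D=61: acc |= 61<<7 -> acc=7903 shift=14 [end]
Varint 5: bytes[12:14] = DF 3D -> value 7903 (2 byte(s))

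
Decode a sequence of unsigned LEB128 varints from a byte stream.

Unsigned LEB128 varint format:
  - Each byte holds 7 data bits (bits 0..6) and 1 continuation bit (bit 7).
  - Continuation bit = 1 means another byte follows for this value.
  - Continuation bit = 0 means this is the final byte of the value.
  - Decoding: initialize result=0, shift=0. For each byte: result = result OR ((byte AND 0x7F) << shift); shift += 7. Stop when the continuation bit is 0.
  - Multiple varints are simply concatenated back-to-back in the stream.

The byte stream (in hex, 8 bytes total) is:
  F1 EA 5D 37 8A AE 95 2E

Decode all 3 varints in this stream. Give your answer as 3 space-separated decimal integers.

  byte[0]=0xF1 cont=1 payload=0x71=113: acc |= 113<<0 -> acc=113 shift=7
  byte[1]=0xEA cont=1 payload=0x6A=106: acc |= 106<<7 -> acc=13681 shift=14
  byte[2]=0x5D cont=0 payload=0x5D=93: acc |= 93<<14 -> acc=1537393 shift=21 [end]
Varint 1: bytes[0:3] = F1 EA 5D -> value 1537393 (3 byte(s))
  byte[3]=0x37 cont=0 payload=0x37=55: acc |= 55<<0 -> acc=55 shift=7 [end]
Varint 2: bytes[3:4] = 37 -> value 55 (1 byte(s))
  byte[4]=0x8A cont=1 payload=0x0A=10: acc |= 10<<0 -> acc=10 shift=7
  byte[5]=0xAE cont=1 payload=0x2E=46: acc |= 46<<7 -> acc=5898 shift=14
  byte[6]=0x95 cont=1 payload=0x15=21: acc |= 21<<14 -> acc=349962 shift=21
  byte[7]=0x2E cont=0 payload=0x2E=46: acc |= 46<<21 -> acc=96818954 shift=28 [end]
Varint 3: bytes[4:8] = 8A AE 95 2E -> value 96818954 (4 byte(s))

Answer: 1537393 55 96818954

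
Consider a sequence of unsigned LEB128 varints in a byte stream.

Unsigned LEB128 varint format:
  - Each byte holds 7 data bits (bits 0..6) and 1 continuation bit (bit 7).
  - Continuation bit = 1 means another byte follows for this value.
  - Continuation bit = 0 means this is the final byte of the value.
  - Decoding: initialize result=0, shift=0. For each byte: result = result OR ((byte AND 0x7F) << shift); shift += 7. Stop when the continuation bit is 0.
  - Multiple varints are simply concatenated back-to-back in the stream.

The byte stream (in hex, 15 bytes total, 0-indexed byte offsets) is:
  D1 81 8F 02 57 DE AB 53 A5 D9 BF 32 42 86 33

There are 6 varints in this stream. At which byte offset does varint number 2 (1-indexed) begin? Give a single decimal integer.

  byte[0]=0xD1 cont=1 payload=0x51=81: acc |= 81<<0 -> acc=81 shift=7
  byte[1]=0x81 cont=1 payload=0x01=1: acc |= 1<<7 -> acc=209 shift=14
  byte[2]=0x8F cont=1 payload=0x0F=15: acc |= 15<<14 -> acc=245969 shift=21
  byte[3]=0x02 cont=0 payload=0x02=2: acc |= 2<<21 -> acc=4440273 shift=28 [end]
Varint 1: bytes[0:4] = D1 81 8F 02 -> value 4440273 (4 byte(s))
  byte[4]=0x57 cont=0 payload=0x57=87: acc |= 87<<0 -> acc=87 shift=7 [end]
Varint 2: bytes[4:5] = 57 -> value 87 (1 byte(s))
  byte[5]=0xDE cont=1 payload=0x5E=94: acc |= 94<<0 -> acc=94 shift=7
  byte[6]=0xAB cont=1 payload=0x2B=43: acc |= 43<<7 -> acc=5598 shift=14
  byte[7]=0x53 cont=0 payload=0x53=83: acc |= 83<<14 -> acc=1365470 shift=21 [end]
Varint 3: bytes[5:8] = DE AB 53 -> value 1365470 (3 byte(s))
  byte[8]=0xA5 cont=1 payload=0x25=37: acc |= 37<<0 -> acc=37 shift=7
  byte[9]=0xD9 cont=1 payload=0x59=89: acc |= 89<<7 -> acc=11429 shift=14
  byte[10]=0xBF cont=1 payload=0x3F=63: acc |= 63<<14 -> acc=1043621 shift=21
  byte[11]=0x32 cont=0 payload=0x32=50: acc |= 50<<21 -> acc=105901221 shift=28 [end]
Varint 4: bytes[8:12] = A5 D9 BF 32 -> value 105901221 (4 byte(s))
  byte[12]=0x42 cont=0 payload=0x42=66: acc |= 66<<0 -> acc=66 shift=7 [end]
Varint 5: bytes[12:13] = 42 -> value 66 (1 byte(s))
  byte[13]=0x86 cont=1 payload=0x06=6: acc |= 6<<0 -> acc=6 shift=7
  byte[14]=0x33 cont=0 payload=0x33=51: acc |= 51<<7 -> acc=6534 shift=14 [end]
Varint 6: bytes[13:15] = 86 33 -> value 6534 (2 byte(s))

Answer: 4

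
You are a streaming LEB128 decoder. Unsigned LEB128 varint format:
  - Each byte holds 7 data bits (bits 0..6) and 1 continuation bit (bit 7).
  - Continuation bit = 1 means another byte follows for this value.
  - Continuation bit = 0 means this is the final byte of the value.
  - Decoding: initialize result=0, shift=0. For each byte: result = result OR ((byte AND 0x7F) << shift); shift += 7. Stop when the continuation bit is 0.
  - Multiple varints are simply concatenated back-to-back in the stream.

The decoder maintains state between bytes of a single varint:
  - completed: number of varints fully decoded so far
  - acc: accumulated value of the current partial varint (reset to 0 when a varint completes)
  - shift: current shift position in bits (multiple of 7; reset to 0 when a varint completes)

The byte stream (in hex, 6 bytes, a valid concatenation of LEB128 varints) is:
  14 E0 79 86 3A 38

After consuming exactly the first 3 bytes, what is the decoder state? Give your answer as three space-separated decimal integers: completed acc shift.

Answer: 2 0 0

Derivation:
byte[0]=0x14 cont=0 payload=0x14: varint #1 complete (value=20); reset -> completed=1 acc=0 shift=0
byte[1]=0xE0 cont=1 payload=0x60: acc |= 96<<0 -> completed=1 acc=96 shift=7
byte[2]=0x79 cont=0 payload=0x79: varint #2 complete (value=15584); reset -> completed=2 acc=0 shift=0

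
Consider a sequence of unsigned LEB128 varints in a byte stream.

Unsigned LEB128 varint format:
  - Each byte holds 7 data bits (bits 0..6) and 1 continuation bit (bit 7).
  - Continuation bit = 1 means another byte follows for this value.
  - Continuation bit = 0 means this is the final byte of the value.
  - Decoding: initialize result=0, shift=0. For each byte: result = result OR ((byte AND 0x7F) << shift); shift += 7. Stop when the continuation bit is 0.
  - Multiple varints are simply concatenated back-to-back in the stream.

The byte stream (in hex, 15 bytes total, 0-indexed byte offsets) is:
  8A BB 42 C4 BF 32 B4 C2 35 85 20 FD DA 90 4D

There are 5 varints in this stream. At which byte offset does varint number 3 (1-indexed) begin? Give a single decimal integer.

Answer: 6

Derivation:
  byte[0]=0x8A cont=1 payload=0x0A=10: acc |= 10<<0 -> acc=10 shift=7
  byte[1]=0xBB cont=1 payload=0x3B=59: acc |= 59<<7 -> acc=7562 shift=14
  byte[2]=0x42 cont=0 payload=0x42=66: acc |= 66<<14 -> acc=1088906 shift=21 [end]
Varint 1: bytes[0:3] = 8A BB 42 -> value 1088906 (3 byte(s))
  byte[3]=0xC4 cont=1 payload=0x44=68: acc |= 68<<0 -> acc=68 shift=7
  byte[4]=0xBF cont=1 payload=0x3F=63: acc |= 63<<7 -> acc=8132 shift=14
  byte[5]=0x32 cont=0 payload=0x32=50: acc |= 50<<14 -> acc=827332 shift=21 [end]
Varint 2: bytes[3:6] = C4 BF 32 -> value 827332 (3 byte(s))
  byte[6]=0xB4 cont=1 payload=0x34=52: acc |= 52<<0 -> acc=52 shift=7
  byte[7]=0xC2 cont=1 payload=0x42=66: acc |= 66<<7 -> acc=8500 shift=14
  byte[8]=0x35 cont=0 payload=0x35=53: acc |= 53<<14 -> acc=876852 shift=21 [end]
Varint 3: bytes[6:9] = B4 C2 35 -> value 876852 (3 byte(s))
  byte[9]=0x85 cont=1 payload=0x05=5: acc |= 5<<0 -> acc=5 shift=7
  byte[10]=0x20 cont=0 payload=0x20=32: acc |= 32<<7 -> acc=4101 shift=14 [end]
Varint 4: bytes[9:11] = 85 20 -> value 4101 (2 byte(s))
  byte[11]=0xFD cont=1 payload=0x7D=125: acc |= 125<<0 -> acc=125 shift=7
  byte[12]=0xDA cont=1 payload=0x5A=90: acc |= 90<<7 -> acc=11645 shift=14
  byte[13]=0x90 cont=1 payload=0x10=16: acc |= 16<<14 -> acc=273789 shift=21
  byte[14]=0x4D cont=0 payload=0x4D=77: acc |= 77<<21 -> acc=161754493 shift=28 [end]
Varint 5: bytes[11:15] = FD DA 90 4D -> value 161754493 (4 byte(s))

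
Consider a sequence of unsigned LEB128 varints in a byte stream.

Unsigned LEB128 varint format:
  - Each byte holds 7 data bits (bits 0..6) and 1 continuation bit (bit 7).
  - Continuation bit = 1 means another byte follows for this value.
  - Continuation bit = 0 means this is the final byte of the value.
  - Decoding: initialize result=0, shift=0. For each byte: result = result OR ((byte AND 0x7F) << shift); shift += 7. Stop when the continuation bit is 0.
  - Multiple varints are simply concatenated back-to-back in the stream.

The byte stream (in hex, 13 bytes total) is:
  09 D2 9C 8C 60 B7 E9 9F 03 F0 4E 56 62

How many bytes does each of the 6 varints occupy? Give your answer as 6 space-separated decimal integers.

Answer: 1 4 4 2 1 1

Derivation:
  byte[0]=0x09 cont=0 payload=0x09=9: acc |= 9<<0 -> acc=9 shift=7 [end]
Varint 1: bytes[0:1] = 09 -> value 9 (1 byte(s))
  byte[1]=0xD2 cont=1 payload=0x52=82: acc |= 82<<0 -> acc=82 shift=7
  byte[2]=0x9C cont=1 payload=0x1C=28: acc |= 28<<7 -> acc=3666 shift=14
  byte[3]=0x8C cont=1 payload=0x0C=12: acc |= 12<<14 -> acc=200274 shift=21
  byte[4]=0x60 cont=0 payload=0x60=96: acc |= 96<<21 -> acc=201526866 shift=28 [end]
Varint 2: bytes[1:5] = D2 9C 8C 60 -> value 201526866 (4 byte(s))
  byte[5]=0xB7 cont=1 payload=0x37=55: acc |= 55<<0 -> acc=55 shift=7
  byte[6]=0xE9 cont=1 payload=0x69=105: acc |= 105<<7 -> acc=13495 shift=14
  byte[7]=0x9F cont=1 payload=0x1F=31: acc |= 31<<14 -> acc=521399 shift=21
  byte[8]=0x03 cont=0 payload=0x03=3: acc |= 3<<21 -> acc=6812855 shift=28 [end]
Varint 3: bytes[5:9] = B7 E9 9F 03 -> value 6812855 (4 byte(s))
  byte[9]=0xF0 cont=1 payload=0x70=112: acc |= 112<<0 -> acc=112 shift=7
  byte[10]=0x4E cont=0 payload=0x4E=78: acc |= 78<<7 -> acc=10096 shift=14 [end]
Varint 4: bytes[9:11] = F0 4E -> value 10096 (2 byte(s))
  byte[11]=0x56 cont=0 payload=0x56=86: acc |= 86<<0 -> acc=86 shift=7 [end]
Varint 5: bytes[11:12] = 56 -> value 86 (1 byte(s))
  byte[12]=0x62 cont=0 payload=0x62=98: acc |= 98<<0 -> acc=98 shift=7 [end]
Varint 6: bytes[12:13] = 62 -> value 98 (1 byte(s))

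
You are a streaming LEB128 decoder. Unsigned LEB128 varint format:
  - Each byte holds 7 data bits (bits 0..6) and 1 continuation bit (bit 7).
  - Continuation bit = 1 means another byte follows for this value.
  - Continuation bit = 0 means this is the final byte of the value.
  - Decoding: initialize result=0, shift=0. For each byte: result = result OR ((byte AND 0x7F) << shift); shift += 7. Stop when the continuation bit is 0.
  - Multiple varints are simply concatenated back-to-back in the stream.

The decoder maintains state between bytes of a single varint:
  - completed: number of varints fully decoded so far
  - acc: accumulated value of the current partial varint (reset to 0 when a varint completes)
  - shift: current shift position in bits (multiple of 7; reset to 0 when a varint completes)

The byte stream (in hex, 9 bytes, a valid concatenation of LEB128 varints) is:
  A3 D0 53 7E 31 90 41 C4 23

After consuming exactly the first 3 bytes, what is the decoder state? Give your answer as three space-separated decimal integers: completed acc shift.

byte[0]=0xA3 cont=1 payload=0x23: acc |= 35<<0 -> completed=0 acc=35 shift=7
byte[1]=0xD0 cont=1 payload=0x50: acc |= 80<<7 -> completed=0 acc=10275 shift=14
byte[2]=0x53 cont=0 payload=0x53: varint #1 complete (value=1370147); reset -> completed=1 acc=0 shift=0

Answer: 1 0 0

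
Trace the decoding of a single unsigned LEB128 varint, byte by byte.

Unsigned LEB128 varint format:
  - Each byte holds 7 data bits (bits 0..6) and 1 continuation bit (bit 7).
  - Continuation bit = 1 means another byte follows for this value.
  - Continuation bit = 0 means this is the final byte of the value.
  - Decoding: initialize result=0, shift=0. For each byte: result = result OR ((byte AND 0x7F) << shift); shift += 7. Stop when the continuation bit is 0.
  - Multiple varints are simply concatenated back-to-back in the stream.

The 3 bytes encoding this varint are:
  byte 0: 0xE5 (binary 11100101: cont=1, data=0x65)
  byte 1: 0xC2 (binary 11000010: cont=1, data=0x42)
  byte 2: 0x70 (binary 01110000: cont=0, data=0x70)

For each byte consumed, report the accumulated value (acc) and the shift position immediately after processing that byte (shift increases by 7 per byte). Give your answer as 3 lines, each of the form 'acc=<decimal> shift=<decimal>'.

byte 0=0xE5: payload=0x65=101, contrib = 101<<0 = 101; acc -> 101, shift -> 7
byte 1=0xC2: payload=0x42=66, contrib = 66<<7 = 8448; acc -> 8549, shift -> 14
byte 2=0x70: payload=0x70=112, contrib = 112<<14 = 1835008; acc -> 1843557, shift -> 21

Answer: acc=101 shift=7
acc=8549 shift=14
acc=1843557 shift=21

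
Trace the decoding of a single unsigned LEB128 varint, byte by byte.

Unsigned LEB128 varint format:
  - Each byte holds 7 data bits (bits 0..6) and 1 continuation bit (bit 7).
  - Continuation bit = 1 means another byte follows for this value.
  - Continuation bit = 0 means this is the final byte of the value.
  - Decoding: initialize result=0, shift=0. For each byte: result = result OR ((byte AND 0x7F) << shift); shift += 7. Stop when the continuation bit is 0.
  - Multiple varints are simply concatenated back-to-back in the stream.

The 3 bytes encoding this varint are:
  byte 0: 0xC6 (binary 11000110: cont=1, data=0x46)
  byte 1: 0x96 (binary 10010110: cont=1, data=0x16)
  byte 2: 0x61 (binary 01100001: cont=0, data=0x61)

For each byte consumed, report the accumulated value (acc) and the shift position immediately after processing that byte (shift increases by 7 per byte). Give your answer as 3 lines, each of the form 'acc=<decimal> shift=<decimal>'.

Answer: acc=70 shift=7
acc=2886 shift=14
acc=1592134 shift=21

Derivation:
byte 0=0xC6: payload=0x46=70, contrib = 70<<0 = 70; acc -> 70, shift -> 7
byte 1=0x96: payload=0x16=22, contrib = 22<<7 = 2816; acc -> 2886, shift -> 14
byte 2=0x61: payload=0x61=97, contrib = 97<<14 = 1589248; acc -> 1592134, shift -> 21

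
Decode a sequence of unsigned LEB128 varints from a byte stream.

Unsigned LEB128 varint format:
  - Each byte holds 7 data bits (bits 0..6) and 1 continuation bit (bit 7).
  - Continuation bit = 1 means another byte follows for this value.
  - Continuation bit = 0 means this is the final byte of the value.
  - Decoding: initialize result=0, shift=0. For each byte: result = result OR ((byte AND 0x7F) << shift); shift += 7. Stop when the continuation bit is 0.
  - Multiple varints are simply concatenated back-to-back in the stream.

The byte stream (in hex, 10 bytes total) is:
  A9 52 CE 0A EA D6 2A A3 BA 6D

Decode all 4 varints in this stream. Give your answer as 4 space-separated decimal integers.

Answer: 10537 1358 699242 1793315

Derivation:
  byte[0]=0xA9 cont=1 payload=0x29=41: acc |= 41<<0 -> acc=41 shift=7
  byte[1]=0x52 cont=0 payload=0x52=82: acc |= 82<<7 -> acc=10537 shift=14 [end]
Varint 1: bytes[0:2] = A9 52 -> value 10537 (2 byte(s))
  byte[2]=0xCE cont=1 payload=0x4E=78: acc |= 78<<0 -> acc=78 shift=7
  byte[3]=0x0A cont=0 payload=0x0A=10: acc |= 10<<7 -> acc=1358 shift=14 [end]
Varint 2: bytes[2:4] = CE 0A -> value 1358 (2 byte(s))
  byte[4]=0xEA cont=1 payload=0x6A=106: acc |= 106<<0 -> acc=106 shift=7
  byte[5]=0xD6 cont=1 payload=0x56=86: acc |= 86<<7 -> acc=11114 shift=14
  byte[6]=0x2A cont=0 payload=0x2A=42: acc |= 42<<14 -> acc=699242 shift=21 [end]
Varint 3: bytes[4:7] = EA D6 2A -> value 699242 (3 byte(s))
  byte[7]=0xA3 cont=1 payload=0x23=35: acc |= 35<<0 -> acc=35 shift=7
  byte[8]=0xBA cont=1 payload=0x3A=58: acc |= 58<<7 -> acc=7459 shift=14
  byte[9]=0x6D cont=0 payload=0x6D=109: acc |= 109<<14 -> acc=1793315 shift=21 [end]
Varint 4: bytes[7:10] = A3 BA 6D -> value 1793315 (3 byte(s))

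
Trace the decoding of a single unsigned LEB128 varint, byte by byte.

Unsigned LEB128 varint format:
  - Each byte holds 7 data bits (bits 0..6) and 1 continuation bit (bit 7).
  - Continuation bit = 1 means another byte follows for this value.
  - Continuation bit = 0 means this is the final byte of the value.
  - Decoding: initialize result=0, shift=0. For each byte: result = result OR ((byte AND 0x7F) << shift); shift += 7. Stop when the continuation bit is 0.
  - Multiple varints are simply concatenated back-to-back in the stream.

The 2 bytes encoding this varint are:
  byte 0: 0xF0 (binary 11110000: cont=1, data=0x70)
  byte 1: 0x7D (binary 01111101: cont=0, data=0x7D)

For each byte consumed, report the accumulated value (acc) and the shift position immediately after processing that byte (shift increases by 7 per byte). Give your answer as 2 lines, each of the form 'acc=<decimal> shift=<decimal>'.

byte 0=0xF0: payload=0x70=112, contrib = 112<<0 = 112; acc -> 112, shift -> 7
byte 1=0x7D: payload=0x7D=125, contrib = 125<<7 = 16000; acc -> 16112, shift -> 14

Answer: acc=112 shift=7
acc=16112 shift=14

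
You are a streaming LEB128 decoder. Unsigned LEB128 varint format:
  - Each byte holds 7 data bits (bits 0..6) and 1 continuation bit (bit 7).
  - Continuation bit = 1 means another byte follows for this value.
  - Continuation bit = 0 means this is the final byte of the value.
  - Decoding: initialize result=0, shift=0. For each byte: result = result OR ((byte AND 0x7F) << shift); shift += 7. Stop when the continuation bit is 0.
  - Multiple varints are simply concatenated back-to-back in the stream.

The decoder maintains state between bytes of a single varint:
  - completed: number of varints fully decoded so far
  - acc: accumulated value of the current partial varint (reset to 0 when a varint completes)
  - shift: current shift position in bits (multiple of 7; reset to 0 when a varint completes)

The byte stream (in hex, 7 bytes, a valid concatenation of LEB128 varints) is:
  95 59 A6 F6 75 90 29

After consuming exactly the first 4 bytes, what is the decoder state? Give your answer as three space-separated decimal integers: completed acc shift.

byte[0]=0x95 cont=1 payload=0x15: acc |= 21<<0 -> completed=0 acc=21 shift=7
byte[1]=0x59 cont=0 payload=0x59: varint #1 complete (value=11413); reset -> completed=1 acc=0 shift=0
byte[2]=0xA6 cont=1 payload=0x26: acc |= 38<<0 -> completed=1 acc=38 shift=7
byte[3]=0xF6 cont=1 payload=0x76: acc |= 118<<7 -> completed=1 acc=15142 shift=14

Answer: 1 15142 14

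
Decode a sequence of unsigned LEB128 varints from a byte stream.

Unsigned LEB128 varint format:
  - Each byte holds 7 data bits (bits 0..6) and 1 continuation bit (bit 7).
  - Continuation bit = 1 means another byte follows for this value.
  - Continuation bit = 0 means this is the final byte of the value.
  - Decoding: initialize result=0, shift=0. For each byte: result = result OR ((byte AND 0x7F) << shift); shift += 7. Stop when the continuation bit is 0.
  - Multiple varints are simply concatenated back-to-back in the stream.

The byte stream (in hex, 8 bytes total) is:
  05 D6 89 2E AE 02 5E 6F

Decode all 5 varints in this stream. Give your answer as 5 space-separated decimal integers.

Answer: 5 754902 302 94 111

Derivation:
  byte[0]=0x05 cont=0 payload=0x05=5: acc |= 5<<0 -> acc=5 shift=7 [end]
Varint 1: bytes[0:1] = 05 -> value 5 (1 byte(s))
  byte[1]=0xD6 cont=1 payload=0x56=86: acc |= 86<<0 -> acc=86 shift=7
  byte[2]=0x89 cont=1 payload=0x09=9: acc |= 9<<7 -> acc=1238 shift=14
  byte[3]=0x2E cont=0 payload=0x2E=46: acc |= 46<<14 -> acc=754902 shift=21 [end]
Varint 2: bytes[1:4] = D6 89 2E -> value 754902 (3 byte(s))
  byte[4]=0xAE cont=1 payload=0x2E=46: acc |= 46<<0 -> acc=46 shift=7
  byte[5]=0x02 cont=0 payload=0x02=2: acc |= 2<<7 -> acc=302 shift=14 [end]
Varint 3: bytes[4:6] = AE 02 -> value 302 (2 byte(s))
  byte[6]=0x5E cont=0 payload=0x5E=94: acc |= 94<<0 -> acc=94 shift=7 [end]
Varint 4: bytes[6:7] = 5E -> value 94 (1 byte(s))
  byte[7]=0x6F cont=0 payload=0x6F=111: acc |= 111<<0 -> acc=111 shift=7 [end]
Varint 5: bytes[7:8] = 6F -> value 111 (1 byte(s))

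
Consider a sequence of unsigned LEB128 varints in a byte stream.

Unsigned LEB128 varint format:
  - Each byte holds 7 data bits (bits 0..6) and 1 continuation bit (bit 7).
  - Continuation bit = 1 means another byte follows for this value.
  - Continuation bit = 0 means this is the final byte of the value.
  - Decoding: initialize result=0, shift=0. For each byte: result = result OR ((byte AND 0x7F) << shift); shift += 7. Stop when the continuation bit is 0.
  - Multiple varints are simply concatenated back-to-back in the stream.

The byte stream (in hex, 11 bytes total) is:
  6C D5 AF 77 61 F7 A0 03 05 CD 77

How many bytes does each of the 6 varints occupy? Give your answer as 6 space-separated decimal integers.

  byte[0]=0x6C cont=0 payload=0x6C=108: acc |= 108<<0 -> acc=108 shift=7 [end]
Varint 1: bytes[0:1] = 6C -> value 108 (1 byte(s))
  byte[1]=0xD5 cont=1 payload=0x55=85: acc |= 85<<0 -> acc=85 shift=7
  byte[2]=0xAF cont=1 payload=0x2F=47: acc |= 47<<7 -> acc=6101 shift=14
  byte[3]=0x77 cont=0 payload=0x77=119: acc |= 119<<14 -> acc=1955797 shift=21 [end]
Varint 2: bytes[1:4] = D5 AF 77 -> value 1955797 (3 byte(s))
  byte[4]=0x61 cont=0 payload=0x61=97: acc |= 97<<0 -> acc=97 shift=7 [end]
Varint 3: bytes[4:5] = 61 -> value 97 (1 byte(s))
  byte[5]=0xF7 cont=1 payload=0x77=119: acc |= 119<<0 -> acc=119 shift=7
  byte[6]=0xA0 cont=1 payload=0x20=32: acc |= 32<<7 -> acc=4215 shift=14
  byte[7]=0x03 cont=0 payload=0x03=3: acc |= 3<<14 -> acc=53367 shift=21 [end]
Varint 4: bytes[5:8] = F7 A0 03 -> value 53367 (3 byte(s))
  byte[8]=0x05 cont=0 payload=0x05=5: acc |= 5<<0 -> acc=5 shift=7 [end]
Varint 5: bytes[8:9] = 05 -> value 5 (1 byte(s))
  byte[9]=0xCD cont=1 payload=0x4D=77: acc |= 77<<0 -> acc=77 shift=7
  byte[10]=0x77 cont=0 payload=0x77=119: acc |= 119<<7 -> acc=15309 shift=14 [end]
Varint 6: bytes[9:11] = CD 77 -> value 15309 (2 byte(s))

Answer: 1 3 1 3 1 2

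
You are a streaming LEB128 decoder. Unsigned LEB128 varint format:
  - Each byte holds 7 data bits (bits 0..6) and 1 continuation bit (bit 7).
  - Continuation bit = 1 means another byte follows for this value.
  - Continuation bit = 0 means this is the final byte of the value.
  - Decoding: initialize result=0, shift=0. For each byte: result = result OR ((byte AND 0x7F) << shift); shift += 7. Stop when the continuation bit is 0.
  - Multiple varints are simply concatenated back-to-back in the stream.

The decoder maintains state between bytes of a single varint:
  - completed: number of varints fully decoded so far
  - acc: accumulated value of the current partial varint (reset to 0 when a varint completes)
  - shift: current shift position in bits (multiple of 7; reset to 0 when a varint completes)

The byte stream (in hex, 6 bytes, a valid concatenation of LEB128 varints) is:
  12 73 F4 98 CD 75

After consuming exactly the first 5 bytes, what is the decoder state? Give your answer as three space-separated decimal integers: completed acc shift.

Answer: 2 1264756 21

Derivation:
byte[0]=0x12 cont=0 payload=0x12: varint #1 complete (value=18); reset -> completed=1 acc=0 shift=0
byte[1]=0x73 cont=0 payload=0x73: varint #2 complete (value=115); reset -> completed=2 acc=0 shift=0
byte[2]=0xF4 cont=1 payload=0x74: acc |= 116<<0 -> completed=2 acc=116 shift=7
byte[3]=0x98 cont=1 payload=0x18: acc |= 24<<7 -> completed=2 acc=3188 shift=14
byte[4]=0xCD cont=1 payload=0x4D: acc |= 77<<14 -> completed=2 acc=1264756 shift=21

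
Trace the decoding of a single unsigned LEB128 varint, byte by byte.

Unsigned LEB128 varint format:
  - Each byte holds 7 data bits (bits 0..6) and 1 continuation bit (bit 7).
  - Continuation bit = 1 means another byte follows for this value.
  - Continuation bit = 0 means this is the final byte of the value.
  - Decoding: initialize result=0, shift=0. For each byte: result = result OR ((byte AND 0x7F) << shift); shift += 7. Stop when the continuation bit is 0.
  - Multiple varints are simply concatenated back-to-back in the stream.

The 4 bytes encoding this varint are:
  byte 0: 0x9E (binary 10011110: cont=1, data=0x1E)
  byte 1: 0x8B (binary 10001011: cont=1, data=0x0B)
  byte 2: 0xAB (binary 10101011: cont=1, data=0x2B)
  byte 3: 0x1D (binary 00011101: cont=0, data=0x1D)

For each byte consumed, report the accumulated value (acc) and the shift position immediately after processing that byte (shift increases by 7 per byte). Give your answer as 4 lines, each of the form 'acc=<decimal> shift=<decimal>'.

Answer: acc=30 shift=7
acc=1438 shift=14
acc=705950 shift=21
acc=61523358 shift=28

Derivation:
byte 0=0x9E: payload=0x1E=30, contrib = 30<<0 = 30; acc -> 30, shift -> 7
byte 1=0x8B: payload=0x0B=11, contrib = 11<<7 = 1408; acc -> 1438, shift -> 14
byte 2=0xAB: payload=0x2B=43, contrib = 43<<14 = 704512; acc -> 705950, shift -> 21
byte 3=0x1D: payload=0x1D=29, contrib = 29<<21 = 60817408; acc -> 61523358, shift -> 28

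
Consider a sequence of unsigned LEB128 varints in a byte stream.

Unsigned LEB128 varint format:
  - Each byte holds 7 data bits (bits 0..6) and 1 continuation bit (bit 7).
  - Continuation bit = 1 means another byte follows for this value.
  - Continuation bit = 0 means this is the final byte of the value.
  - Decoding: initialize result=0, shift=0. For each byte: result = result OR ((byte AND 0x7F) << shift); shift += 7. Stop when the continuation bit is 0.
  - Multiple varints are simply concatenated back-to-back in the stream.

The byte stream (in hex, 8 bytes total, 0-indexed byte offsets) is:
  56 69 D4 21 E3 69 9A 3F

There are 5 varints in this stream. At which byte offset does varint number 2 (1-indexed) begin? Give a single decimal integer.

  byte[0]=0x56 cont=0 payload=0x56=86: acc |= 86<<0 -> acc=86 shift=7 [end]
Varint 1: bytes[0:1] = 56 -> value 86 (1 byte(s))
  byte[1]=0x69 cont=0 payload=0x69=105: acc |= 105<<0 -> acc=105 shift=7 [end]
Varint 2: bytes[1:2] = 69 -> value 105 (1 byte(s))
  byte[2]=0xD4 cont=1 payload=0x54=84: acc |= 84<<0 -> acc=84 shift=7
  byte[3]=0x21 cont=0 payload=0x21=33: acc |= 33<<7 -> acc=4308 shift=14 [end]
Varint 3: bytes[2:4] = D4 21 -> value 4308 (2 byte(s))
  byte[4]=0xE3 cont=1 payload=0x63=99: acc |= 99<<0 -> acc=99 shift=7
  byte[5]=0x69 cont=0 payload=0x69=105: acc |= 105<<7 -> acc=13539 shift=14 [end]
Varint 4: bytes[4:6] = E3 69 -> value 13539 (2 byte(s))
  byte[6]=0x9A cont=1 payload=0x1A=26: acc |= 26<<0 -> acc=26 shift=7
  byte[7]=0x3F cont=0 payload=0x3F=63: acc |= 63<<7 -> acc=8090 shift=14 [end]
Varint 5: bytes[6:8] = 9A 3F -> value 8090 (2 byte(s))

Answer: 1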